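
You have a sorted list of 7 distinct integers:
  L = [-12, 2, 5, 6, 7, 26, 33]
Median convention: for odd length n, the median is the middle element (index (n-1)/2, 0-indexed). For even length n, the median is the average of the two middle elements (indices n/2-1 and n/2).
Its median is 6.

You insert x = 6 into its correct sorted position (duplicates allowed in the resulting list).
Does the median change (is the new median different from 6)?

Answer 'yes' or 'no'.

Answer: no

Derivation:
Old median = 6
Insert x = 6
New median = 6
Changed? no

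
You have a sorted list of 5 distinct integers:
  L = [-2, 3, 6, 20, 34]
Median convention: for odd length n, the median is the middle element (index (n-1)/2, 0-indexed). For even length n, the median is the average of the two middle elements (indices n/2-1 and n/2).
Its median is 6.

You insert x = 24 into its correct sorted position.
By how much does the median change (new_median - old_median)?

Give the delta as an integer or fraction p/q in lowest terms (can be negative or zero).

Old median = 6
After inserting x = 24: new sorted = [-2, 3, 6, 20, 24, 34]
New median = 13
Delta = 13 - 6 = 7

Answer: 7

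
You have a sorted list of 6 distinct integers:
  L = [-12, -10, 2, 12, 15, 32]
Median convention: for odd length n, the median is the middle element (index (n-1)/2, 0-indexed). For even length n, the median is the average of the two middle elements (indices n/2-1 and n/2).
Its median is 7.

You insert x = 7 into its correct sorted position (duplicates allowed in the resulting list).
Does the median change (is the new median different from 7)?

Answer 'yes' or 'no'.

Old median = 7
Insert x = 7
New median = 7
Changed? no

Answer: no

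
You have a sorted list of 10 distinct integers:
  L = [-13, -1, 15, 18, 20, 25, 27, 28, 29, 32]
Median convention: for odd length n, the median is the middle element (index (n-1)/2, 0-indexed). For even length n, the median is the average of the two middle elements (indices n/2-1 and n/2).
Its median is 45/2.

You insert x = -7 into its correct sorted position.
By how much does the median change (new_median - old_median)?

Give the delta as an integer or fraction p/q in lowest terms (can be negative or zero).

Old median = 45/2
After inserting x = -7: new sorted = [-13, -7, -1, 15, 18, 20, 25, 27, 28, 29, 32]
New median = 20
Delta = 20 - 45/2 = -5/2

Answer: -5/2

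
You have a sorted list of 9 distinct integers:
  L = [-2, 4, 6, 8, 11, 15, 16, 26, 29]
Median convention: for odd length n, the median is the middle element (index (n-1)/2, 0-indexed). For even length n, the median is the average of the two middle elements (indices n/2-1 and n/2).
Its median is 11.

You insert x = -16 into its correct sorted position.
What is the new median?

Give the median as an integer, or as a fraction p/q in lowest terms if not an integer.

Old list (sorted, length 9): [-2, 4, 6, 8, 11, 15, 16, 26, 29]
Old median = 11
Insert x = -16
Old length odd (9). Middle was index 4 = 11.
New length even (10). New median = avg of two middle elements.
x = -16: 0 elements are < x, 9 elements are > x.
New sorted list: [-16, -2, 4, 6, 8, 11, 15, 16, 26, 29]
New median = 19/2

Answer: 19/2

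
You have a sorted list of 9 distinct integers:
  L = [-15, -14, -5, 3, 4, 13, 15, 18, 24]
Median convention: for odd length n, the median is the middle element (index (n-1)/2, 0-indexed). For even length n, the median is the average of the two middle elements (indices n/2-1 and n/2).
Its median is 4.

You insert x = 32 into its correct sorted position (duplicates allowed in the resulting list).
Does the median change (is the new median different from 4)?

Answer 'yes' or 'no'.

Answer: yes

Derivation:
Old median = 4
Insert x = 32
New median = 17/2
Changed? yes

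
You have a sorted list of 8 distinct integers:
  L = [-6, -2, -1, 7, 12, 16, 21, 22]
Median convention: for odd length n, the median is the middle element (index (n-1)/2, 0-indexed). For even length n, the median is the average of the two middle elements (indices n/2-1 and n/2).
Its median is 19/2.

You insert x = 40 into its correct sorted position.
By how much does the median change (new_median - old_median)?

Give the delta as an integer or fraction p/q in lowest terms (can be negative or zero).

Answer: 5/2

Derivation:
Old median = 19/2
After inserting x = 40: new sorted = [-6, -2, -1, 7, 12, 16, 21, 22, 40]
New median = 12
Delta = 12 - 19/2 = 5/2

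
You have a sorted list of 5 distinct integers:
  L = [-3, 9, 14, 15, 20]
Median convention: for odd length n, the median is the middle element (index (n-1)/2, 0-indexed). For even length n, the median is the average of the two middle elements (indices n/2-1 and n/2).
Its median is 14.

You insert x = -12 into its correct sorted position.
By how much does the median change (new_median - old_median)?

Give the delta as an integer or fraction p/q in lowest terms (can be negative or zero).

Answer: -5/2

Derivation:
Old median = 14
After inserting x = -12: new sorted = [-12, -3, 9, 14, 15, 20]
New median = 23/2
Delta = 23/2 - 14 = -5/2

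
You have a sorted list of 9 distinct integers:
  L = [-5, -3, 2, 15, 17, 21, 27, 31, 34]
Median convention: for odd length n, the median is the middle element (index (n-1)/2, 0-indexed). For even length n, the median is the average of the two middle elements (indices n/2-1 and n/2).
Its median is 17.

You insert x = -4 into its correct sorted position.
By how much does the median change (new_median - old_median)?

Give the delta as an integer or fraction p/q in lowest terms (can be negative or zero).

Answer: -1

Derivation:
Old median = 17
After inserting x = -4: new sorted = [-5, -4, -3, 2, 15, 17, 21, 27, 31, 34]
New median = 16
Delta = 16 - 17 = -1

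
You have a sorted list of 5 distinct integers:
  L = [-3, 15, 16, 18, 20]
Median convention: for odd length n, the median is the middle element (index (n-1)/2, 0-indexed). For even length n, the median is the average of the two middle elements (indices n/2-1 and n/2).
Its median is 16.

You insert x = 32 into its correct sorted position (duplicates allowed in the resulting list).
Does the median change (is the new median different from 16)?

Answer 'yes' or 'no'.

Old median = 16
Insert x = 32
New median = 17
Changed? yes

Answer: yes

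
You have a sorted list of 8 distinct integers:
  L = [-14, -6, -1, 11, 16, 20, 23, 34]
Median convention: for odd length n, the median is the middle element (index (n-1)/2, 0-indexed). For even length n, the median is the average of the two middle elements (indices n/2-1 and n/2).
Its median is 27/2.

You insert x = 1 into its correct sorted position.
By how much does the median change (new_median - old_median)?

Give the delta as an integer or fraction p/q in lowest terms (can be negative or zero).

Answer: -5/2

Derivation:
Old median = 27/2
After inserting x = 1: new sorted = [-14, -6, -1, 1, 11, 16, 20, 23, 34]
New median = 11
Delta = 11 - 27/2 = -5/2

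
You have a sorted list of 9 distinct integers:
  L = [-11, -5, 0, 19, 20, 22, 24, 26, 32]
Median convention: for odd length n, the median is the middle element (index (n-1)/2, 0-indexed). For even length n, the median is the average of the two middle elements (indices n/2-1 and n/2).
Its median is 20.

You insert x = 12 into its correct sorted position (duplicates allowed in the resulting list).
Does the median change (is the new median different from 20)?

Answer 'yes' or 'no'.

Old median = 20
Insert x = 12
New median = 39/2
Changed? yes

Answer: yes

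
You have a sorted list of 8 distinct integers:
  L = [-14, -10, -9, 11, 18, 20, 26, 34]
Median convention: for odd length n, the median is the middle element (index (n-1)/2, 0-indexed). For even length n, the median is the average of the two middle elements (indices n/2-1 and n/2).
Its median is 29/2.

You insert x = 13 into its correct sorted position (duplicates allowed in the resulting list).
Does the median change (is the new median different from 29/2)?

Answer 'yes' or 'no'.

Old median = 29/2
Insert x = 13
New median = 13
Changed? yes

Answer: yes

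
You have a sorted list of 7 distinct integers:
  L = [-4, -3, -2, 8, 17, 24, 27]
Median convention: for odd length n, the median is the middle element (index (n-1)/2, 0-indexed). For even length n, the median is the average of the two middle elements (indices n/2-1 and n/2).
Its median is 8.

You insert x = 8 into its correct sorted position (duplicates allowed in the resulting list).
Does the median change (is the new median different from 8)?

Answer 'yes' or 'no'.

Answer: no

Derivation:
Old median = 8
Insert x = 8
New median = 8
Changed? no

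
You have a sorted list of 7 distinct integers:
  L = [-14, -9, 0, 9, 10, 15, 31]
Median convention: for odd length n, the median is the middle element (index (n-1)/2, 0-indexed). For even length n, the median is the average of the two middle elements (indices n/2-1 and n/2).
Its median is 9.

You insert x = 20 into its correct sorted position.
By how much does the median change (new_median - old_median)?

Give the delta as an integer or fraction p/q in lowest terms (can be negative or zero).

Answer: 1/2

Derivation:
Old median = 9
After inserting x = 20: new sorted = [-14, -9, 0, 9, 10, 15, 20, 31]
New median = 19/2
Delta = 19/2 - 9 = 1/2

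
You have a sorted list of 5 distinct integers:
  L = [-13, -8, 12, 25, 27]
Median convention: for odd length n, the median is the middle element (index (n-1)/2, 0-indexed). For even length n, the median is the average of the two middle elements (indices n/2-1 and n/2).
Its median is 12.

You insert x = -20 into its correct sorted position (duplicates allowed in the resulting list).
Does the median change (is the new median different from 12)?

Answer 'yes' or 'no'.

Old median = 12
Insert x = -20
New median = 2
Changed? yes

Answer: yes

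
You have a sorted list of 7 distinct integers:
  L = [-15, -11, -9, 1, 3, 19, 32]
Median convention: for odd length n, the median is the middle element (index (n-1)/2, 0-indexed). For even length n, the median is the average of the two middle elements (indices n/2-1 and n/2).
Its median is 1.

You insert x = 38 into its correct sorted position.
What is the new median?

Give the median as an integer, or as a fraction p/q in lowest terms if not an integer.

Old list (sorted, length 7): [-15, -11, -9, 1, 3, 19, 32]
Old median = 1
Insert x = 38
Old length odd (7). Middle was index 3 = 1.
New length even (8). New median = avg of two middle elements.
x = 38: 7 elements are < x, 0 elements are > x.
New sorted list: [-15, -11, -9, 1, 3, 19, 32, 38]
New median = 2

Answer: 2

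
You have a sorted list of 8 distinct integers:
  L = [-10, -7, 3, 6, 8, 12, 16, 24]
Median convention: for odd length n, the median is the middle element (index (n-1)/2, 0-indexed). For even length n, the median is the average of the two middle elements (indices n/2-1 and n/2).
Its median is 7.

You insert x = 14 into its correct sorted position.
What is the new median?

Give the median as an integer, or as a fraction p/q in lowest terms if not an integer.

Answer: 8

Derivation:
Old list (sorted, length 8): [-10, -7, 3, 6, 8, 12, 16, 24]
Old median = 7
Insert x = 14
Old length even (8). Middle pair: indices 3,4 = 6,8.
New length odd (9). New median = single middle element.
x = 14: 6 elements are < x, 2 elements are > x.
New sorted list: [-10, -7, 3, 6, 8, 12, 14, 16, 24]
New median = 8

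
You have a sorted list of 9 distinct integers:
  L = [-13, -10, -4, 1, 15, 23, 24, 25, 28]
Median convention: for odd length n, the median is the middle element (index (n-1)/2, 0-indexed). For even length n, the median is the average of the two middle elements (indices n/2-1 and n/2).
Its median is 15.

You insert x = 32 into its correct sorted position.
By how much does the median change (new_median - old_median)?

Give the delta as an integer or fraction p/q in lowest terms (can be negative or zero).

Answer: 4

Derivation:
Old median = 15
After inserting x = 32: new sorted = [-13, -10, -4, 1, 15, 23, 24, 25, 28, 32]
New median = 19
Delta = 19 - 15 = 4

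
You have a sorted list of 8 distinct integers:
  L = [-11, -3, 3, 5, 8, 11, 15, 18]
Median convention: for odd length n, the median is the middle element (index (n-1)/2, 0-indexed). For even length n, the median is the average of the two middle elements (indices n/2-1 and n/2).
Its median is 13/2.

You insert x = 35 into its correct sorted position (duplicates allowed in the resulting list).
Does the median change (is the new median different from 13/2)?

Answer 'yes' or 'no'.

Old median = 13/2
Insert x = 35
New median = 8
Changed? yes

Answer: yes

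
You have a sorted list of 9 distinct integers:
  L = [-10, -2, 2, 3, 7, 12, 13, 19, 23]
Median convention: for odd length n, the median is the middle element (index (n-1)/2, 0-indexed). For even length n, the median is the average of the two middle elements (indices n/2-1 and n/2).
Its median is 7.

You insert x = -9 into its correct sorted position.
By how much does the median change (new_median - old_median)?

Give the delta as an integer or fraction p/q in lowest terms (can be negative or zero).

Answer: -2

Derivation:
Old median = 7
After inserting x = -9: new sorted = [-10, -9, -2, 2, 3, 7, 12, 13, 19, 23]
New median = 5
Delta = 5 - 7 = -2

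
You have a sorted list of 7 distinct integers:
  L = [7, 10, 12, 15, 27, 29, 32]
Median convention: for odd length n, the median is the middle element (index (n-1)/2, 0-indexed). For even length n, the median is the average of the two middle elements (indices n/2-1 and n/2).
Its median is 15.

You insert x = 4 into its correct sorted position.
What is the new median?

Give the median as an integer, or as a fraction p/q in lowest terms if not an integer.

Answer: 27/2

Derivation:
Old list (sorted, length 7): [7, 10, 12, 15, 27, 29, 32]
Old median = 15
Insert x = 4
Old length odd (7). Middle was index 3 = 15.
New length even (8). New median = avg of two middle elements.
x = 4: 0 elements are < x, 7 elements are > x.
New sorted list: [4, 7, 10, 12, 15, 27, 29, 32]
New median = 27/2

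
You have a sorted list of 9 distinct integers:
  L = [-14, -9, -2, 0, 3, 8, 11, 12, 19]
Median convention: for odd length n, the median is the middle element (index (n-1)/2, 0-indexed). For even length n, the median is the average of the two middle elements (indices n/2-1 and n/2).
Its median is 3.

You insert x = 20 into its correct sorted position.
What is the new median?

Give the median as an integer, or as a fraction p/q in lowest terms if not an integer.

Old list (sorted, length 9): [-14, -9, -2, 0, 3, 8, 11, 12, 19]
Old median = 3
Insert x = 20
Old length odd (9). Middle was index 4 = 3.
New length even (10). New median = avg of two middle elements.
x = 20: 9 elements are < x, 0 elements are > x.
New sorted list: [-14, -9, -2, 0, 3, 8, 11, 12, 19, 20]
New median = 11/2

Answer: 11/2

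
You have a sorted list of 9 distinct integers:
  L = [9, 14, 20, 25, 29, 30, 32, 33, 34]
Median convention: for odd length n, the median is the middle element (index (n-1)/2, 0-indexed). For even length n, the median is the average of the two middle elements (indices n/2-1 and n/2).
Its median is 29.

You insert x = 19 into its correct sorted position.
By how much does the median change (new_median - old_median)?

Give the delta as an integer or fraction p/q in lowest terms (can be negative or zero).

Old median = 29
After inserting x = 19: new sorted = [9, 14, 19, 20, 25, 29, 30, 32, 33, 34]
New median = 27
Delta = 27 - 29 = -2

Answer: -2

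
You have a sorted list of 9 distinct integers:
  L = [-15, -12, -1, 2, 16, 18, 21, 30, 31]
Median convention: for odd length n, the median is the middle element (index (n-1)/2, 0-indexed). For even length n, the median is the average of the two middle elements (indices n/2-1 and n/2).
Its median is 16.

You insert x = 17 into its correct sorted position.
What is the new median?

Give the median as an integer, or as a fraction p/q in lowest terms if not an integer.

Answer: 33/2

Derivation:
Old list (sorted, length 9): [-15, -12, -1, 2, 16, 18, 21, 30, 31]
Old median = 16
Insert x = 17
Old length odd (9). Middle was index 4 = 16.
New length even (10). New median = avg of two middle elements.
x = 17: 5 elements are < x, 4 elements are > x.
New sorted list: [-15, -12, -1, 2, 16, 17, 18, 21, 30, 31]
New median = 33/2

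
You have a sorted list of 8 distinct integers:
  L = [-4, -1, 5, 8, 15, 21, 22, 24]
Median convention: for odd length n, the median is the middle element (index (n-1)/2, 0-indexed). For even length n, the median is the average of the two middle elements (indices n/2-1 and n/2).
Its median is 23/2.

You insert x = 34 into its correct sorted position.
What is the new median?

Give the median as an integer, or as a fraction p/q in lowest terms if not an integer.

Answer: 15

Derivation:
Old list (sorted, length 8): [-4, -1, 5, 8, 15, 21, 22, 24]
Old median = 23/2
Insert x = 34
Old length even (8). Middle pair: indices 3,4 = 8,15.
New length odd (9). New median = single middle element.
x = 34: 8 elements are < x, 0 elements are > x.
New sorted list: [-4, -1, 5, 8, 15, 21, 22, 24, 34]
New median = 15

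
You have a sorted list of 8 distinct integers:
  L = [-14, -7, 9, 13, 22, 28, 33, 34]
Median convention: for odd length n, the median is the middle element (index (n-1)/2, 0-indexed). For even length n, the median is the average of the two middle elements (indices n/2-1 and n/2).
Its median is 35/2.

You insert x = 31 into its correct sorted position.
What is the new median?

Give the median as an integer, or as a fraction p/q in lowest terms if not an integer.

Answer: 22

Derivation:
Old list (sorted, length 8): [-14, -7, 9, 13, 22, 28, 33, 34]
Old median = 35/2
Insert x = 31
Old length even (8). Middle pair: indices 3,4 = 13,22.
New length odd (9). New median = single middle element.
x = 31: 6 elements are < x, 2 elements are > x.
New sorted list: [-14, -7, 9, 13, 22, 28, 31, 33, 34]
New median = 22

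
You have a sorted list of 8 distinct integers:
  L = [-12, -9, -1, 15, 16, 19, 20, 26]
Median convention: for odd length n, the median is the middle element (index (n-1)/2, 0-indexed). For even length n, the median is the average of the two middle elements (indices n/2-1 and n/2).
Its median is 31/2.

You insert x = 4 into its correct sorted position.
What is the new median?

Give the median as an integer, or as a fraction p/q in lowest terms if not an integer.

Answer: 15

Derivation:
Old list (sorted, length 8): [-12, -9, -1, 15, 16, 19, 20, 26]
Old median = 31/2
Insert x = 4
Old length even (8). Middle pair: indices 3,4 = 15,16.
New length odd (9). New median = single middle element.
x = 4: 3 elements are < x, 5 elements are > x.
New sorted list: [-12, -9, -1, 4, 15, 16, 19, 20, 26]
New median = 15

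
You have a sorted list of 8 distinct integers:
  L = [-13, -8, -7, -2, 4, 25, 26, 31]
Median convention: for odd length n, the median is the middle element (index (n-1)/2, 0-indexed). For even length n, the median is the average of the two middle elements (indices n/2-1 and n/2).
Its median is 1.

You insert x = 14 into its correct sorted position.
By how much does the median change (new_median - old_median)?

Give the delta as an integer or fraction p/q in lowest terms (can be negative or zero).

Answer: 3

Derivation:
Old median = 1
After inserting x = 14: new sorted = [-13, -8, -7, -2, 4, 14, 25, 26, 31]
New median = 4
Delta = 4 - 1 = 3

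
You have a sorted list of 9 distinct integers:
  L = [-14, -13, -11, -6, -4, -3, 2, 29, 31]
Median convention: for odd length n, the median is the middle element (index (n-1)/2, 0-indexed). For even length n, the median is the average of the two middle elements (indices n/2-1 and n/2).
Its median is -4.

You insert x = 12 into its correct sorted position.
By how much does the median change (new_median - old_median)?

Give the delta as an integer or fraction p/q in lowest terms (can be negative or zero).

Answer: 1/2

Derivation:
Old median = -4
After inserting x = 12: new sorted = [-14, -13, -11, -6, -4, -3, 2, 12, 29, 31]
New median = -7/2
Delta = -7/2 - -4 = 1/2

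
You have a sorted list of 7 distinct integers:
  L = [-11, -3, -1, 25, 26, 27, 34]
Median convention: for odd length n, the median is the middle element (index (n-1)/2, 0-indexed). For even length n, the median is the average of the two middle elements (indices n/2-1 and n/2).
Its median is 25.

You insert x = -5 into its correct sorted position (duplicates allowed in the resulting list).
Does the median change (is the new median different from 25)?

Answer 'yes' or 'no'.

Old median = 25
Insert x = -5
New median = 12
Changed? yes

Answer: yes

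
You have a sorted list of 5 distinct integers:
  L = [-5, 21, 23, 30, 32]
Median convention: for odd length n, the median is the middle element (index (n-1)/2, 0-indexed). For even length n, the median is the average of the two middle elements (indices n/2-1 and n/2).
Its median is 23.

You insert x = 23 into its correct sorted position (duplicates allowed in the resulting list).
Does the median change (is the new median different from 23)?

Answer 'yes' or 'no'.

Old median = 23
Insert x = 23
New median = 23
Changed? no

Answer: no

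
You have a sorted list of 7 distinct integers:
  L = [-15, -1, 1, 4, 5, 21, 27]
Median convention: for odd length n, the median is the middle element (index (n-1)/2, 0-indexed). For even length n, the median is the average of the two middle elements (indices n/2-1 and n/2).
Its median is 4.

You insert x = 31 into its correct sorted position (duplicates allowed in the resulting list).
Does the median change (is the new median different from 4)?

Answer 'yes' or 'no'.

Old median = 4
Insert x = 31
New median = 9/2
Changed? yes

Answer: yes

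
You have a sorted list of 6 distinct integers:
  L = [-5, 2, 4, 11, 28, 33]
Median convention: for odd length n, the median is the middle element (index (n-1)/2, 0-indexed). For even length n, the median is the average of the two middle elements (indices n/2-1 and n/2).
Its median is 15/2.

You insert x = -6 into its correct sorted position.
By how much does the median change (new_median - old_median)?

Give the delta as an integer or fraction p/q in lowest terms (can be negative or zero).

Answer: -7/2

Derivation:
Old median = 15/2
After inserting x = -6: new sorted = [-6, -5, 2, 4, 11, 28, 33]
New median = 4
Delta = 4 - 15/2 = -7/2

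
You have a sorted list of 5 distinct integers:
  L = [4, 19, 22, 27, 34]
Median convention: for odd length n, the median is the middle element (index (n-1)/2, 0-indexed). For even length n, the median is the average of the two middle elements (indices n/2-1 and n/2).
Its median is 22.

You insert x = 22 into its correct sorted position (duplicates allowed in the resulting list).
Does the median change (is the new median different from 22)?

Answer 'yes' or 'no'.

Answer: no

Derivation:
Old median = 22
Insert x = 22
New median = 22
Changed? no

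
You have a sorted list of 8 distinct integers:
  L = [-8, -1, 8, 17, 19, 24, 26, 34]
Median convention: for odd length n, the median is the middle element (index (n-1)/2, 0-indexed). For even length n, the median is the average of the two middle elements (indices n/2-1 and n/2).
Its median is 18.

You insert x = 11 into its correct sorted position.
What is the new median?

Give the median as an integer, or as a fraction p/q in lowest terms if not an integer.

Old list (sorted, length 8): [-8, -1, 8, 17, 19, 24, 26, 34]
Old median = 18
Insert x = 11
Old length even (8). Middle pair: indices 3,4 = 17,19.
New length odd (9). New median = single middle element.
x = 11: 3 elements are < x, 5 elements are > x.
New sorted list: [-8, -1, 8, 11, 17, 19, 24, 26, 34]
New median = 17

Answer: 17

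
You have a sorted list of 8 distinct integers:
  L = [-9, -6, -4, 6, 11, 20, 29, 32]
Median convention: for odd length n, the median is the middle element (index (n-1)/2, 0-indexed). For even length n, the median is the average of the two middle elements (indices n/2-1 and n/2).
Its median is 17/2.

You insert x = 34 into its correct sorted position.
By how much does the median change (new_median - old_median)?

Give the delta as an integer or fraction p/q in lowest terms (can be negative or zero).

Answer: 5/2

Derivation:
Old median = 17/2
After inserting x = 34: new sorted = [-9, -6, -4, 6, 11, 20, 29, 32, 34]
New median = 11
Delta = 11 - 17/2 = 5/2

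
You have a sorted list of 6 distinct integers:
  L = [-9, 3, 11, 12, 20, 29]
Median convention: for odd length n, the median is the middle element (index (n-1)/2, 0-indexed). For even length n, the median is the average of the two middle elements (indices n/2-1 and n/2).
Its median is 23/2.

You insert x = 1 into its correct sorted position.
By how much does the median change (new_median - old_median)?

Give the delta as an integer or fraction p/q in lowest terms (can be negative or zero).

Answer: -1/2

Derivation:
Old median = 23/2
After inserting x = 1: new sorted = [-9, 1, 3, 11, 12, 20, 29]
New median = 11
Delta = 11 - 23/2 = -1/2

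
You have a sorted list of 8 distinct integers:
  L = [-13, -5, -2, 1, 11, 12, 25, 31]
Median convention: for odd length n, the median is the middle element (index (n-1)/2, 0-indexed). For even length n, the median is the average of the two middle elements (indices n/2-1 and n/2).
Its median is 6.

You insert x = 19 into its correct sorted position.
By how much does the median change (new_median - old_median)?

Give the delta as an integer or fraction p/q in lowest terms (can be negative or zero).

Answer: 5

Derivation:
Old median = 6
After inserting x = 19: new sorted = [-13, -5, -2, 1, 11, 12, 19, 25, 31]
New median = 11
Delta = 11 - 6 = 5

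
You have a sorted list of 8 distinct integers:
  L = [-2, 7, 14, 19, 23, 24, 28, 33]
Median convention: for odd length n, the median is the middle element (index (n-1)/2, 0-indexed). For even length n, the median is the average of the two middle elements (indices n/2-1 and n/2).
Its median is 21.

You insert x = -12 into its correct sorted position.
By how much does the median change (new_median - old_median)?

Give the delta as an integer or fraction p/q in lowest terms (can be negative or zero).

Answer: -2

Derivation:
Old median = 21
After inserting x = -12: new sorted = [-12, -2, 7, 14, 19, 23, 24, 28, 33]
New median = 19
Delta = 19 - 21 = -2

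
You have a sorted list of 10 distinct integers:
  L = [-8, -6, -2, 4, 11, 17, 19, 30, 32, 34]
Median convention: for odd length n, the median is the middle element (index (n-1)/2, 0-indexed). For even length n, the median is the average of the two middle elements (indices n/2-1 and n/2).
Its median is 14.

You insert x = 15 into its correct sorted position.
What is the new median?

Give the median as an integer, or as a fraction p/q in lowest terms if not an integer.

Old list (sorted, length 10): [-8, -6, -2, 4, 11, 17, 19, 30, 32, 34]
Old median = 14
Insert x = 15
Old length even (10). Middle pair: indices 4,5 = 11,17.
New length odd (11). New median = single middle element.
x = 15: 5 elements are < x, 5 elements are > x.
New sorted list: [-8, -6, -2, 4, 11, 15, 17, 19, 30, 32, 34]
New median = 15

Answer: 15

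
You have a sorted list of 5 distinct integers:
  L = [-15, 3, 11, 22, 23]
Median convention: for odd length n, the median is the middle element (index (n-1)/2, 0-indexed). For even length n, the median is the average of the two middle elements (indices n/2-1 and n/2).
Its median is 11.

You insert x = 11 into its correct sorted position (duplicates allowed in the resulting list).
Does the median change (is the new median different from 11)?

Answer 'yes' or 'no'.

Answer: no

Derivation:
Old median = 11
Insert x = 11
New median = 11
Changed? no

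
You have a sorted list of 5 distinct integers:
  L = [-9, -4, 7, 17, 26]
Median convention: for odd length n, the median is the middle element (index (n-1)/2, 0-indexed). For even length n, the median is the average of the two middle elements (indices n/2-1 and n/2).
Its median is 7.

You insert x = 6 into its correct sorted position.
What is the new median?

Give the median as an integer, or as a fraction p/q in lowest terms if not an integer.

Old list (sorted, length 5): [-9, -4, 7, 17, 26]
Old median = 7
Insert x = 6
Old length odd (5). Middle was index 2 = 7.
New length even (6). New median = avg of two middle elements.
x = 6: 2 elements are < x, 3 elements are > x.
New sorted list: [-9, -4, 6, 7, 17, 26]
New median = 13/2

Answer: 13/2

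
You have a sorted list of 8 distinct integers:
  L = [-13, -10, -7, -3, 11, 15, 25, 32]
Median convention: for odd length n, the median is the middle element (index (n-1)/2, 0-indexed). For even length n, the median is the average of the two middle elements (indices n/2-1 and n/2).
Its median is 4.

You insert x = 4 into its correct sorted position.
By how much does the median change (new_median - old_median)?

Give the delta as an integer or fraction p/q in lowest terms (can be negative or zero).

Old median = 4
After inserting x = 4: new sorted = [-13, -10, -7, -3, 4, 11, 15, 25, 32]
New median = 4
Delta = 4 - 4 = 0

Answer: 0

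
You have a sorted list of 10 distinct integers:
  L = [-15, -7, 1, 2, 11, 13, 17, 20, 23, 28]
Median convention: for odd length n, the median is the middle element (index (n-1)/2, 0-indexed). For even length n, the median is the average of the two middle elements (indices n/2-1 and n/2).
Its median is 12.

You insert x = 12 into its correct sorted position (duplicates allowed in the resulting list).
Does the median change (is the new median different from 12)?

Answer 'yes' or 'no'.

Old median = 12
Insert x = 12
New median = 12
Changed? no

Answer: no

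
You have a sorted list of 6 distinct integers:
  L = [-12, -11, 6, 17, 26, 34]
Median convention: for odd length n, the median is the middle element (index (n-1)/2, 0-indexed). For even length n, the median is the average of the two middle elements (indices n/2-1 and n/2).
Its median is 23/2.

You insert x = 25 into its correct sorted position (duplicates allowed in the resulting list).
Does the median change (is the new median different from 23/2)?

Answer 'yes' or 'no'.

Answer: yes

Derivation:
Old median = 23/2
Insert x = 25
New median = 17
Changed? yes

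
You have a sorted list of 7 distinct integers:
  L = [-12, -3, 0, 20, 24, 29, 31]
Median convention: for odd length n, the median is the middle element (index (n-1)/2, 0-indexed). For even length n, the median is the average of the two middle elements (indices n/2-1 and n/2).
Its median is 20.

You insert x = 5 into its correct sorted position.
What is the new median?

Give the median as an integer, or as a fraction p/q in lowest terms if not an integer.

Answer: 25/2

Derivation:
Old list (sorted, length 7): [-12, -3, 0, 20, 24, 29, 31]
Old median = 20
Insert x = 5
Old length odd (7). Middle was index 3 = 20.
New length even (8). New median = avg of two middle elements.
x = 5: 3 elements are < x, 4 elements are > x.
New sorted list: [-12, -3, 0, 5, 20, 24, 29, 31]
New median = 25/2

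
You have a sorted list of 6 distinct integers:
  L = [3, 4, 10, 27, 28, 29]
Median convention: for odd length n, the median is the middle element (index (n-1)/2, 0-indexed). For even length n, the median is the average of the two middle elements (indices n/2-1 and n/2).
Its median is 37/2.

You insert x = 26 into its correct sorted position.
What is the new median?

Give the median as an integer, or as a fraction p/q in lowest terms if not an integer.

Old list (sorted, length 6): [3, 4, 10, 27, 28, 29]
Old median = 37/2
Insert x = 26
Old length even (6). Middle pair: indices 2,3 = 10,27.
New length odd (7). New median = single middle element.
x = 26: 3 elements are < x, 3 elements are > x.
New sorted list: [3, 4, 10, 26, 27, 28, 29]
New median = 26

Answer: 26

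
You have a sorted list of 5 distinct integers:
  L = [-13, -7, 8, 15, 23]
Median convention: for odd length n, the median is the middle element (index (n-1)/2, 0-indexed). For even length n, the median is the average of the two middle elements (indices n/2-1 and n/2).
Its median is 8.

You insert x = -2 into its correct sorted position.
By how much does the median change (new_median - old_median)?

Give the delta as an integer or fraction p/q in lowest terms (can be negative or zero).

Old median = 8
After inserting x = -2: new sorted = [-13, -7, -2, 8, 15, 23]
New median = 3
Delta = 3 - 8 = -5

Answer: -5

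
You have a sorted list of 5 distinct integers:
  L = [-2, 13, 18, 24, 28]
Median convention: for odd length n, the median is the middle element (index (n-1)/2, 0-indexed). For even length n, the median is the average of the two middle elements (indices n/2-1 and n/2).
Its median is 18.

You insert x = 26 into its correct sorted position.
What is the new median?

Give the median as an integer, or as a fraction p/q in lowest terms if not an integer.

Answer: 21

Derivation:
Old list (sorted, length 5): [-2, 13, 18, 24, 28]
Old median = 18
Insert x = 26
Old length odd (5). Middle was index 2 = 18.
New length even (6). New median = avg of two middle elements.
x = 26: 4 elements are < x, 1 elements are > x.
New sorted list: [-2, 13, 18, 24, 26, 28]
New median = 21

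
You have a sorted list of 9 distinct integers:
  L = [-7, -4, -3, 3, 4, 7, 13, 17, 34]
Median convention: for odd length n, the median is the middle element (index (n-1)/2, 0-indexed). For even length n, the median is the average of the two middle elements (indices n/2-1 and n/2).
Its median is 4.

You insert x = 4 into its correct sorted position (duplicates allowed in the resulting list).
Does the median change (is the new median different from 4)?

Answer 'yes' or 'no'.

Answer: no

Derivation:
Old median = 4
Insert x = 4
New median = 4
Changed? no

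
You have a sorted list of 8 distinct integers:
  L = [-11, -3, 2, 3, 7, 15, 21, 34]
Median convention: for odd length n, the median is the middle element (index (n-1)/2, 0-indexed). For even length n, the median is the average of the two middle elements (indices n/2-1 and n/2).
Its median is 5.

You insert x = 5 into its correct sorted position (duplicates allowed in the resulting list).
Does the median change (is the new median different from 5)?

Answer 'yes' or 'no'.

Answer: no

Derivation:
Old median = 5
Insert x = 5
New median = 5
Changed? no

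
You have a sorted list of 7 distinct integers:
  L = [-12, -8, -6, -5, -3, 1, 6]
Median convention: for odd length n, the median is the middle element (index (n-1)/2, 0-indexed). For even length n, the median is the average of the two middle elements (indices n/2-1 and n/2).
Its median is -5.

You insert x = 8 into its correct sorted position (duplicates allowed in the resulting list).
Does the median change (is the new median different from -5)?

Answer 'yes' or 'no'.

Old median = -5
Insert x = 8
New median = -4
Changed? yes

Answer: yes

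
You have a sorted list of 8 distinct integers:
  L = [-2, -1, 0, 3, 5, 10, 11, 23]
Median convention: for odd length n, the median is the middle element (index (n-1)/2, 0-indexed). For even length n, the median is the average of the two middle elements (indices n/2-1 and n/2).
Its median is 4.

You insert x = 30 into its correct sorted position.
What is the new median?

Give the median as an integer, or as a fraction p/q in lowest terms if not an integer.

Answer: 5

Derivation:
Old list (sorted, length 8): [-2, -1, 0, 3, 5, 10, 11, 23]
Old median = 4
Insert x = 30
Old length even (8). Middle pair: indices 3,4 = 3,5.
New length odd (9). New median = single middle element.
x = 30: 8 elements are < x, 0 elements are > x.
New sorted list: [-2, -1, 0, 3, 5, 10, 11, 23, 30]
New median = 5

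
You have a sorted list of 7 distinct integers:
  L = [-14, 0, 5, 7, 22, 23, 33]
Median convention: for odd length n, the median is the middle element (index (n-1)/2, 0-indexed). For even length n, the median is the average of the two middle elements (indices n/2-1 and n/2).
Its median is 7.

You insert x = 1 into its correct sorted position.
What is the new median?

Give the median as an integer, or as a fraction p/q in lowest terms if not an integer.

Answer: 6

Derivation:
Old list (sorted, length 7): [-14, 0, 5, 7, 22, 23, 33]
Old median = 7
Insert x = 1
Old length odd (7). Middle was index 3 = 7.
New length even (8). New median = avg of two middle elements.
x = 1: 2 elements are < x, 5 elements are > x.
New sorted list: [-14, 0, 1, 5, 7, 22, 23, 33]
New median = 6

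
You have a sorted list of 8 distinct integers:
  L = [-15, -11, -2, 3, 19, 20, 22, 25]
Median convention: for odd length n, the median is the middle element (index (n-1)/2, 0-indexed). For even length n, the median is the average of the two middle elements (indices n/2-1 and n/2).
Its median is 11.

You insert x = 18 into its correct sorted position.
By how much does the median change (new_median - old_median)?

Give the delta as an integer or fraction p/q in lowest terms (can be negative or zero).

Old median = 11
After inserting x = 18: new sorted = [-15, -11, -2, 3, 18, 19, 20, 22, 25]
New median = 18
Delta = 18 - 11 = 7

Answer: 7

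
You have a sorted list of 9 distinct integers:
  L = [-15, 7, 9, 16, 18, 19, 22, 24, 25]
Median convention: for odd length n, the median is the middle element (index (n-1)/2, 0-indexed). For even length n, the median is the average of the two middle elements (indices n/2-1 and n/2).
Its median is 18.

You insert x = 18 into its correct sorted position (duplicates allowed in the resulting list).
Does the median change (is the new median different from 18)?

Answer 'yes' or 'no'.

Answer: no

Derivation:
Old median = 18
Insert x = 18
New median = 18
Changed? no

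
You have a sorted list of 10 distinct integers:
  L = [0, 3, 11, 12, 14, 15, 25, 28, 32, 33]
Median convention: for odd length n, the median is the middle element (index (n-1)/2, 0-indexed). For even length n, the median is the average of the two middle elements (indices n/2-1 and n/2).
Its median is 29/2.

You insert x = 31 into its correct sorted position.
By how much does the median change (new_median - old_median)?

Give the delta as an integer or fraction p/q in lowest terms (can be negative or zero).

Answer: 1/2

Derivation:
Old median = 29/2
After inserting x = 31: new sorted = [0, 3, 11, 12, 14, 15, 25, 28, 31, 32, 33]
New median = 15
Delta = 15 - 29/2 = 1/2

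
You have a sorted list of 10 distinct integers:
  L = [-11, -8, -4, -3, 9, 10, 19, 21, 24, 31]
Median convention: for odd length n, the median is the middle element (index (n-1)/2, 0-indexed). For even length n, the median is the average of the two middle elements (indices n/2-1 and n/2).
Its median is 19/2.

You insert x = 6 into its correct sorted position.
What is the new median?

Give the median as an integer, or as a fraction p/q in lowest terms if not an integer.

Old list (sorted, length 10): [-11, -8, -4, -3, 9, 10, 19, 21, 24, 31]
Old median = 19/2
Insert x = 6
Old length even (10). Middle pair: indices 4,5 = 9,10.
New length odd (11). New median = single middle element.
x = 6: 4 elements are < x, 6 elements are > x.
New sorted list: [-11, -8, -4, -3, 6, 9, 10, 19, 21, 24, 31]
New median = 9

Answer: 9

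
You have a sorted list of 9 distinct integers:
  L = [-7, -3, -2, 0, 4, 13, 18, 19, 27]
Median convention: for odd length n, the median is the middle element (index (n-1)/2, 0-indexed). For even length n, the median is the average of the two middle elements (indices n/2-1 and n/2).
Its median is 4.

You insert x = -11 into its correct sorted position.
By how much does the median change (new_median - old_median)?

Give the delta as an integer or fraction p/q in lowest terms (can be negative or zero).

Answer: -2

Derivation:
Old median = 4
After inserting x = -11: new sorted = [-11, -7, -3, -2, 0, 4, 13, 18, 19, 27]
New median = 2
Delta = 2 - 4 = -2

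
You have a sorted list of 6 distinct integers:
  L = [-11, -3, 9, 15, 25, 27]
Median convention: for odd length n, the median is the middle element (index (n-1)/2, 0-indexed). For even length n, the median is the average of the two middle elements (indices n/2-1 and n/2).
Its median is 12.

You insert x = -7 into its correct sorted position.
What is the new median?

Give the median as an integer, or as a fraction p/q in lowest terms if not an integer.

Old list (sorted, length 6): [-11, -3, 9, 15, 25, 27]
Old median = 12
Insert x = -7
Old length even (6). Middle pair: indices 2,3 = 9,15.
New length odd (7). New median = single middle element.
x = -7: 1 elements are < x, 5 elements are > x.
New sorted list: [-11, -7, -3, 9, 15, 25, 27]
New median = 9

Answer: 9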